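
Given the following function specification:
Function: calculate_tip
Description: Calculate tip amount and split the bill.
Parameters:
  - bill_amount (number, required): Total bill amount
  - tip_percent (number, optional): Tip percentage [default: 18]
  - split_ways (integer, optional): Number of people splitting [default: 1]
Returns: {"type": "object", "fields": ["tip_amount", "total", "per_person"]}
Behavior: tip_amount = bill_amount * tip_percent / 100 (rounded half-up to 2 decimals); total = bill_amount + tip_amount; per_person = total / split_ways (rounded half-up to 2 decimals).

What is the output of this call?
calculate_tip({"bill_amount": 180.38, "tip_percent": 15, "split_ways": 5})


tip_amount = 180.38 * 15/100 = 27.057 -> 27.06
total = 180.38 + 27.06 = 207.44
per_person = 207.44 / 5 = 41.488 -> 41.49
Output:
{"tip_amount": 27.06, "total": 207.44, "per_person": 41.49}


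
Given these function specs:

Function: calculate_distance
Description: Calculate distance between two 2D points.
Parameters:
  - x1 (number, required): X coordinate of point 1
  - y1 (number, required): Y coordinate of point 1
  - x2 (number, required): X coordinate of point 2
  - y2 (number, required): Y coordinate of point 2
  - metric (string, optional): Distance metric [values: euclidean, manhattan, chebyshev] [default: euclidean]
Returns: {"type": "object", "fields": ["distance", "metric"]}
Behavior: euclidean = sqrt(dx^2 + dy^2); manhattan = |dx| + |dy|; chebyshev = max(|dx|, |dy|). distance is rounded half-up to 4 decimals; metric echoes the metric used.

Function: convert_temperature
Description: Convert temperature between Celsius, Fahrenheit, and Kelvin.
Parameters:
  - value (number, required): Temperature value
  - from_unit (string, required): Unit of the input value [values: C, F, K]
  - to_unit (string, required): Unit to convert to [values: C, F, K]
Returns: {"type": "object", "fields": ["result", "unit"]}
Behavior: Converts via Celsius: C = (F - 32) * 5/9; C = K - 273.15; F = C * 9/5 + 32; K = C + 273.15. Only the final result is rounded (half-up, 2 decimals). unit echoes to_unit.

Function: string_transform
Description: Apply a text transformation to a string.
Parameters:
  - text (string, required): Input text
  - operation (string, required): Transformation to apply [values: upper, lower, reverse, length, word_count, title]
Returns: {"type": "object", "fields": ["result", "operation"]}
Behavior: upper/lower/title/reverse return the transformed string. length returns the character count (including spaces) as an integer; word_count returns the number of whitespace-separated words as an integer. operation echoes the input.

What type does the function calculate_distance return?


The calculate_distance spec declares Returns: {"type": "object", "fields": ["distance", "metric"]}
Type:
object


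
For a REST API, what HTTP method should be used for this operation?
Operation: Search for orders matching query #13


GET = read, POST = create, PUT = update/replace, DELETE = remove
This operation is a read.
GET


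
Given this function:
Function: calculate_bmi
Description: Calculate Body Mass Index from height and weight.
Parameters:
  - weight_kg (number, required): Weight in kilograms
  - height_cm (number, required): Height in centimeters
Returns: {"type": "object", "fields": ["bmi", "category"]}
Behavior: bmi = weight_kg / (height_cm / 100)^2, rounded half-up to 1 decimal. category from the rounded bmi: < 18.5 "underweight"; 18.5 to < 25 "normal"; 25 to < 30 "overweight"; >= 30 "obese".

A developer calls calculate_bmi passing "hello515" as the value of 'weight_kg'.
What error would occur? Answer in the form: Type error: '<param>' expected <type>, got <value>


Spec: 'weight_kg' is declared as number; "hello515" is a string.
Type error: 'weight_kg' expected number, got "hello515"


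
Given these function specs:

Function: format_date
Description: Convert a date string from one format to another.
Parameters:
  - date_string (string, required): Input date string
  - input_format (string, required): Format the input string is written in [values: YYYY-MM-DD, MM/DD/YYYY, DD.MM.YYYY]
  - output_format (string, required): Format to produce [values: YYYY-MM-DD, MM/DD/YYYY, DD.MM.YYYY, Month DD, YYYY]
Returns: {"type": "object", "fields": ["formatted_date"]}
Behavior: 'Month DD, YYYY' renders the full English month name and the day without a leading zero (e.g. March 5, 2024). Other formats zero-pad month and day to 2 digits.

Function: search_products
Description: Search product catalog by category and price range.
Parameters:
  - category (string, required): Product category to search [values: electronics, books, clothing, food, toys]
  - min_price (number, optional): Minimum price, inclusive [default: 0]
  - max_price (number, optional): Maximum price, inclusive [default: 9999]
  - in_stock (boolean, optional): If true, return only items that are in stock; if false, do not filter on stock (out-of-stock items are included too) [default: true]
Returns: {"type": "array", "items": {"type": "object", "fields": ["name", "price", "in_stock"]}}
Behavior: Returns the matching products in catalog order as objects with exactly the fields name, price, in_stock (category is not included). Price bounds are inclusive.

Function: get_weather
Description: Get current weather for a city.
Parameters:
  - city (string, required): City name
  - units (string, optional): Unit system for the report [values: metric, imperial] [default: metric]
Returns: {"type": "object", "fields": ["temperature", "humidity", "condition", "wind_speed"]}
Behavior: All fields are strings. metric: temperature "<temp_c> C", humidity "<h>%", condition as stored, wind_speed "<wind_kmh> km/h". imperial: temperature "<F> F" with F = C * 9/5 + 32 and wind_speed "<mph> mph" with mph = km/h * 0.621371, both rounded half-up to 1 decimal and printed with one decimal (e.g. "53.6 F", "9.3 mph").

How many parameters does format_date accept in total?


Parameters of format_date: date_string (required), input_format (required), output_format (required)
Total:
3


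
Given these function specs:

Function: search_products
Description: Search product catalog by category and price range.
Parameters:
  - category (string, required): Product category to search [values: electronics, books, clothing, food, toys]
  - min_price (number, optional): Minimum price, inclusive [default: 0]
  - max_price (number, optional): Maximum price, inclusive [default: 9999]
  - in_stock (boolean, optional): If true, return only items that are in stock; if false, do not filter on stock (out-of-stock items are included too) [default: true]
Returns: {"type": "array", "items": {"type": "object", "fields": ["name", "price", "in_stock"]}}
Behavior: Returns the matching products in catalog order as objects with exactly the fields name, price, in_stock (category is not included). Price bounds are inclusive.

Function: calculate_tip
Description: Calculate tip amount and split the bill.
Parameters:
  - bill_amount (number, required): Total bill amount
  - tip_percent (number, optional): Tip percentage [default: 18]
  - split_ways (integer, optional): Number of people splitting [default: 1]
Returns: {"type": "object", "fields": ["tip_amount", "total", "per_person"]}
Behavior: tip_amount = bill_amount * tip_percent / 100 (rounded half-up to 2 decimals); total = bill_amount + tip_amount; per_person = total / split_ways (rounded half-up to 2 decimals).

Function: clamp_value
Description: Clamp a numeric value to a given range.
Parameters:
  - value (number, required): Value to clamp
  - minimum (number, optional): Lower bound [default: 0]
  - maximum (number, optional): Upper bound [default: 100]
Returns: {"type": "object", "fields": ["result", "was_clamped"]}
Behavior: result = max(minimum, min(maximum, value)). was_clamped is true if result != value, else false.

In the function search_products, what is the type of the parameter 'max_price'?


The search_products spec declares:
  - max_price (number, optional): Maximum price, inclusive [default: 9999]
Type:
number


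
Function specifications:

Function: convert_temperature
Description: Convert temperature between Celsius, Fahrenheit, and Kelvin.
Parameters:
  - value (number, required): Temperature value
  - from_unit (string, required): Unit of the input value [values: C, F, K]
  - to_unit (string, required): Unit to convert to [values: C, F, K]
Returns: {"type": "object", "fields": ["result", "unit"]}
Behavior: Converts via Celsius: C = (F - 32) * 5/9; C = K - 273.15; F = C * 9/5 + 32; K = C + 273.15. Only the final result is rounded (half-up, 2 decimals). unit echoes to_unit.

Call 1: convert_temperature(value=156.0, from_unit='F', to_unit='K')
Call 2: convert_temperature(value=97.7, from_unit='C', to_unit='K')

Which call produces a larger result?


Call 1:
  To C: (156 - 32) * 5/9 = 68.888889
  To K: 68.888889 + 273.15 = 342.038889
  Round to 2 decimals: 342.04
  -> 342.04 K
Call 2:
  Input already in C: 97.7
  To K: 97.7 + 273.15 = 370.85
  Round to 2 decimals: 370.85
  -> 370.85 K
Call 2 (370.85 K)


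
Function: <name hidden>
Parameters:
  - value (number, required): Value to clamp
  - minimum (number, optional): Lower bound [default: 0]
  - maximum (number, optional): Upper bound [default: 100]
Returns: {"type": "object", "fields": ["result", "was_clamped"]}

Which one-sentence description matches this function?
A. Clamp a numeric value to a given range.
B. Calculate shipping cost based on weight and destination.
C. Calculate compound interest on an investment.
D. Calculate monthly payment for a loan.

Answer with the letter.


Parameters value, minimum, maximum and return ["result", "was_clamped"] fit: Clamp a numeric value to a given range.
A


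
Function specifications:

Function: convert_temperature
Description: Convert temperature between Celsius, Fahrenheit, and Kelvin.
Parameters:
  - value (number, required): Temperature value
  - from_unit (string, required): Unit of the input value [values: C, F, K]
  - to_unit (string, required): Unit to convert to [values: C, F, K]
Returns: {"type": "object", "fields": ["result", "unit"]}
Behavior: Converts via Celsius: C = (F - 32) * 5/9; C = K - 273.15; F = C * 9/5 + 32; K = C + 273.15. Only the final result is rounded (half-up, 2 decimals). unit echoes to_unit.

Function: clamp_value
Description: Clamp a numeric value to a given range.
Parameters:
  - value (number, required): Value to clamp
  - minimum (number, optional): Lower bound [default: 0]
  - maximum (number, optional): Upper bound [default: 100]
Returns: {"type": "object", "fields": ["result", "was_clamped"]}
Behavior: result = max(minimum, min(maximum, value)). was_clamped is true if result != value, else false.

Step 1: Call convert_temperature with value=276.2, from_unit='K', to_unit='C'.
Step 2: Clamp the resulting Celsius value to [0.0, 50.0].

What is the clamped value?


Step 1: convert_temperature(value=276.2, from_unit=K, to_unit=C)
  To C: 276.2 - 273.15 = 3.05
  Target is C: 3.05
  Round to 2 decimals: 3.05
  -> result = 3.05 C
Step 2: clamp_value(value=3.05, minimum=0.0, maximum=50.0)
  result = max(0.0, min(50.0, 3.05)) = max(0.0, 3.05) = 3.05
  was_clamped = (3.05 != 3.05) = false
  -> result = 3.05
3.05


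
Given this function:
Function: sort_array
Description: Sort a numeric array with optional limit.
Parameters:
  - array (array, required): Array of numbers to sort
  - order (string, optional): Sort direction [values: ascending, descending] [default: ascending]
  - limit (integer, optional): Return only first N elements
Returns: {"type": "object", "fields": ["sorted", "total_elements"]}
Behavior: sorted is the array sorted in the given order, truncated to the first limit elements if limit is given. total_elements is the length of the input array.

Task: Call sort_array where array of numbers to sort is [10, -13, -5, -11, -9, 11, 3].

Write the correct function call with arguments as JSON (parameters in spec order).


Mapping each described value to its parameter name:
  'Array of numbers to sort' -> array = [10, -13, -5, -11, -9, 11, 3]
sort_array({"array": [10, -13, -5, -11, -9, 11, 3]})


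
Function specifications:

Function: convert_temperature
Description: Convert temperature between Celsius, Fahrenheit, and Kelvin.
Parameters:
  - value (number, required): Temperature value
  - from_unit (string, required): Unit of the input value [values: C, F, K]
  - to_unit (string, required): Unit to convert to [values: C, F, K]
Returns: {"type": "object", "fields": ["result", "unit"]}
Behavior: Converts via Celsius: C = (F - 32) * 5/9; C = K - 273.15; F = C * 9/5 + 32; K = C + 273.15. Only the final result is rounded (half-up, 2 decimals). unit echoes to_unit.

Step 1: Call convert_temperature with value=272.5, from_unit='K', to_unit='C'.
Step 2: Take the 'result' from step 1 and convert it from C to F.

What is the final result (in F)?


Step 1: convert_temperature(value=272.5, from_unit=K, to_unit=C)
  To C: 272.5 - 273.15 = -0.65
  Target is C: -0.65
  Round to 2 decimals: -0.65
  -> result = -0.65 C
Step 2: convert_temperature(value=-0.65, from_unit=C, to_unit=F)
  Input already in C: -0.65
  To F: -0.65 * 9/5 + 32 = 30.83
  Round to 2 decimals: 30.83
  -> result = 30.83 F
30.83 F


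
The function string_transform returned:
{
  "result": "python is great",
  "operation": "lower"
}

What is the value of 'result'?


python is great


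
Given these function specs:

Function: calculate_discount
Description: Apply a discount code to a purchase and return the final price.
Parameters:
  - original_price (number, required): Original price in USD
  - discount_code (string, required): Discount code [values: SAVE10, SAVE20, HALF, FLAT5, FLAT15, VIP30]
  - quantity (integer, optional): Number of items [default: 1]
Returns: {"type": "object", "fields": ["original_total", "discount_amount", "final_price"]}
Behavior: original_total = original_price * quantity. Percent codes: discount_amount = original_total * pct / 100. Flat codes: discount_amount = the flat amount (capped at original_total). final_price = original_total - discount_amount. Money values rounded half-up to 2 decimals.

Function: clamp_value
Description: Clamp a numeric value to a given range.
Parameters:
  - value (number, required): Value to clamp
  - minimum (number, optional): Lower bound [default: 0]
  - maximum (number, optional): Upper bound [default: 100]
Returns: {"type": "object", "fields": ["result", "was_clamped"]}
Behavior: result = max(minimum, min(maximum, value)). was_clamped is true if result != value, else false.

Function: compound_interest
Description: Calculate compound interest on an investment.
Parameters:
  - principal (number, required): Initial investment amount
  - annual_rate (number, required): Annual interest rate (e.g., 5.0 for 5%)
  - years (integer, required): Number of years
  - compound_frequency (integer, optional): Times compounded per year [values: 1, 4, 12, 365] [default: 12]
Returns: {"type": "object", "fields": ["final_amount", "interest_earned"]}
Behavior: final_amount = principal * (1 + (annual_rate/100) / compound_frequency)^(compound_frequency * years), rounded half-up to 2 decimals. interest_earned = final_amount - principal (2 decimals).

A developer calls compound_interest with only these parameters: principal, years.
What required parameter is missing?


Required parameters: principal, annual_rate, years
Provided: principal, years
Missing: annual_rate
annual_rate


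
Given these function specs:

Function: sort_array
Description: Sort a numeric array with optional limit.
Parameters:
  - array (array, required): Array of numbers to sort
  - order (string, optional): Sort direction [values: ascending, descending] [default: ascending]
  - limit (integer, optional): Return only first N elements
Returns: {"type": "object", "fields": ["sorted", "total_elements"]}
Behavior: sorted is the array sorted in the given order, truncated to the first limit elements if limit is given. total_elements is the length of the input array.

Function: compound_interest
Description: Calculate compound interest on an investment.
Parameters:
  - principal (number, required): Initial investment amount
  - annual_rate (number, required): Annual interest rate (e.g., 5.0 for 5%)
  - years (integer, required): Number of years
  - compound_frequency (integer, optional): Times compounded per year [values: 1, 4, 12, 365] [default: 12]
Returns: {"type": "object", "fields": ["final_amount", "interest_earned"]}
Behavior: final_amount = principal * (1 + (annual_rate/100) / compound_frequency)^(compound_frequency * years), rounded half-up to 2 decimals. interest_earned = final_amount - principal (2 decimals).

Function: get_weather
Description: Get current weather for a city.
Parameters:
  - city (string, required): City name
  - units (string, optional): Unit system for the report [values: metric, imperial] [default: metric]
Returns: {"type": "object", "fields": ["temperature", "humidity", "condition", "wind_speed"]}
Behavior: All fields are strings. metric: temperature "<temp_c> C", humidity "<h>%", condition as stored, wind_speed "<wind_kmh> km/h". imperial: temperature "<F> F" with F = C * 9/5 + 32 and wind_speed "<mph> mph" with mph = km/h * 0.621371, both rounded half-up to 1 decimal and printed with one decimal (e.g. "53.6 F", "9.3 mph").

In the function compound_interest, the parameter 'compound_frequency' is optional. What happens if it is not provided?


The compound_interest spec declares:
  - compound_frequency (integer, optional): Times compounded per year [values: 1, 4, 12, 365] [default: 12]
It defaults to 12


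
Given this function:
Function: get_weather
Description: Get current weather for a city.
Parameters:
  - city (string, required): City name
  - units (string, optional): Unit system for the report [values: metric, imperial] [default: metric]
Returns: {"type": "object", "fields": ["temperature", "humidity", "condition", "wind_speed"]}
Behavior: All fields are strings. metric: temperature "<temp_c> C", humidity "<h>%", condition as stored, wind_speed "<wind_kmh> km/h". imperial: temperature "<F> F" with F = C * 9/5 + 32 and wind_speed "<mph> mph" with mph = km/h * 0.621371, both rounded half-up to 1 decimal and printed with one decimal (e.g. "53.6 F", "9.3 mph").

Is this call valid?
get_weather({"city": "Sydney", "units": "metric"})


Checking all required parameters present and types match... All valid.
Valid


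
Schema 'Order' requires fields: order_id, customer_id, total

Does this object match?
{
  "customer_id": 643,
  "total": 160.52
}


Checking required fields...
Missing: order_id
Invalid - missing required field 'order_id'


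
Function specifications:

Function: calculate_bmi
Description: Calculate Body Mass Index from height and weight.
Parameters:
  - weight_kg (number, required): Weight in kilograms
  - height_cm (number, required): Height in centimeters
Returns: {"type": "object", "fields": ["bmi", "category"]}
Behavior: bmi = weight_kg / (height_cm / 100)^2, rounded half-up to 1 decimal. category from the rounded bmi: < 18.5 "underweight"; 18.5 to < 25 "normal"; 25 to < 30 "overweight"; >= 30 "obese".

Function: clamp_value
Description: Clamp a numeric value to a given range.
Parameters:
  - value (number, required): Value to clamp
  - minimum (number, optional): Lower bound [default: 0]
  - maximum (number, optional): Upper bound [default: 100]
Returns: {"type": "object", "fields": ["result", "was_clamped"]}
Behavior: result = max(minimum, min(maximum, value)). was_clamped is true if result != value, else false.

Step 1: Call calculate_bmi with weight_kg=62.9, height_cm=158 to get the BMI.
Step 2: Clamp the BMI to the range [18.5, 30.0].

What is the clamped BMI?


Step 1: calculate_bmi(weight_kg=62.9, height_cm=158)
  height_m = 158 / 100 = 1.58
  bmi = 62.9 / 1.58^2 = 62.9 / 2.4964 = 25.196283 -> 25.2
  25 <= 25.2 < 30 -> overweight
  -> bmi = 25.2
Step 2: clamp_value(value=25.2, minimum=18.5, maximum=30.0)
  result = max(18.5, min(30.0, 25.2)) = max(18.5, 25.2) = 25.2
  was_clamped = (25.2 != 25.2) = false
  -> result = 25.2
25.2


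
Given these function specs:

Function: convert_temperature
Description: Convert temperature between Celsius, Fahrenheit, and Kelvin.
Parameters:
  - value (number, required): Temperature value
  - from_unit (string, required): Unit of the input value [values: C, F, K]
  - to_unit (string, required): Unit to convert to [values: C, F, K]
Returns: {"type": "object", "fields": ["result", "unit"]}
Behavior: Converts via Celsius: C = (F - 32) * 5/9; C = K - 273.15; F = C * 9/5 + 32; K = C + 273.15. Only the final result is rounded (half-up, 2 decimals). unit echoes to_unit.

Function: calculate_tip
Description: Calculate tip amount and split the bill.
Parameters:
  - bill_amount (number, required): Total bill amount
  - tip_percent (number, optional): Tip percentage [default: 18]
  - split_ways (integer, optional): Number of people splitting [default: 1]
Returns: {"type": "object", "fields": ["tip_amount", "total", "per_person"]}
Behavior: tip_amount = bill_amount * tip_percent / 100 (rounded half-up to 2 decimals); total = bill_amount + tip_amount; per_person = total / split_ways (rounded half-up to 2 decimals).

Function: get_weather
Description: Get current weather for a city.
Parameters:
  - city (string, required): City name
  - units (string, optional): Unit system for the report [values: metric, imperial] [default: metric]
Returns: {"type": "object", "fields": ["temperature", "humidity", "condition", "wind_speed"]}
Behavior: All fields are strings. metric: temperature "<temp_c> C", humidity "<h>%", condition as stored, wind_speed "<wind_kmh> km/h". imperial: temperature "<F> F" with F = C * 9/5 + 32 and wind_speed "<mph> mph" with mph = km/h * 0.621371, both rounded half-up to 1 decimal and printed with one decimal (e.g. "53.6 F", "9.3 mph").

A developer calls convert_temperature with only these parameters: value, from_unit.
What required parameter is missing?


Required parameters: value, from_unit, to_unit
Provided: value, from_unit
Missing: to_unit
to_unit


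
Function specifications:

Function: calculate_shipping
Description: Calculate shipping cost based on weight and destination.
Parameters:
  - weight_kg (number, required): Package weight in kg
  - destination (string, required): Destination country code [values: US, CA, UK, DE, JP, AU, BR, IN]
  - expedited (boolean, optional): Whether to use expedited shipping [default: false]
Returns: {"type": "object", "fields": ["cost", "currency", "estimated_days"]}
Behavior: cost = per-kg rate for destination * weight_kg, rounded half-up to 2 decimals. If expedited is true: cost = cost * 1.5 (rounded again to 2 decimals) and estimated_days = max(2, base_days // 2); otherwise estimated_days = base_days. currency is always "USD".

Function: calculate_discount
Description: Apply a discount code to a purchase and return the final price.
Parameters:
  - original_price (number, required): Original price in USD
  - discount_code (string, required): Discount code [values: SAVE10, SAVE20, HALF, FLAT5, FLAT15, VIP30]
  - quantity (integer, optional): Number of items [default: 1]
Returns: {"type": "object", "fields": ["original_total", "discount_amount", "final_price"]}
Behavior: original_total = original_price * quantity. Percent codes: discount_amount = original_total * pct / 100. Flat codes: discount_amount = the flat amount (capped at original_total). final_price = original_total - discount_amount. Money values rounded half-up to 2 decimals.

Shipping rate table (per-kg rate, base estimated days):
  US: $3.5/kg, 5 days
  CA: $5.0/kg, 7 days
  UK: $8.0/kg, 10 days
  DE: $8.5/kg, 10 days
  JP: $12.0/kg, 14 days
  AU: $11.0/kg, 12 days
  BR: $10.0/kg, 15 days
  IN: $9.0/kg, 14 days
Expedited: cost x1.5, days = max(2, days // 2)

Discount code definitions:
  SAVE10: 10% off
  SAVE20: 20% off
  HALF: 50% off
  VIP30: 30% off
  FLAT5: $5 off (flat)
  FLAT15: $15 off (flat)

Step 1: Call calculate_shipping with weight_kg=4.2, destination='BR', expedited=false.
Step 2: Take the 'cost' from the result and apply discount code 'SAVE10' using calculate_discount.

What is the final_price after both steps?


Step 1: calculate_shipping(weight_kg=4.2, destination=BR, expedited=false)
  Rate for BR: $10.0/kg, base 15 days
  cost = 10.0 * 4.2 = 42 -> 42.00
  expedited not set/false: estimated_days = 15
  -> cost = 42.00 USD
Step 2: calculate_discount(original_price=42.0, discount_code=SAVE10, quantity=1)
  original_total = 42.0 * 1 = 42.00
  SAVE10 = 10% off: discount_amount = 42.00 * 10/100 = 4.2 -> 4.20
  final_price = 42.00 - 4.20 = 37.80
  -> final_price = 37.80
$37.80


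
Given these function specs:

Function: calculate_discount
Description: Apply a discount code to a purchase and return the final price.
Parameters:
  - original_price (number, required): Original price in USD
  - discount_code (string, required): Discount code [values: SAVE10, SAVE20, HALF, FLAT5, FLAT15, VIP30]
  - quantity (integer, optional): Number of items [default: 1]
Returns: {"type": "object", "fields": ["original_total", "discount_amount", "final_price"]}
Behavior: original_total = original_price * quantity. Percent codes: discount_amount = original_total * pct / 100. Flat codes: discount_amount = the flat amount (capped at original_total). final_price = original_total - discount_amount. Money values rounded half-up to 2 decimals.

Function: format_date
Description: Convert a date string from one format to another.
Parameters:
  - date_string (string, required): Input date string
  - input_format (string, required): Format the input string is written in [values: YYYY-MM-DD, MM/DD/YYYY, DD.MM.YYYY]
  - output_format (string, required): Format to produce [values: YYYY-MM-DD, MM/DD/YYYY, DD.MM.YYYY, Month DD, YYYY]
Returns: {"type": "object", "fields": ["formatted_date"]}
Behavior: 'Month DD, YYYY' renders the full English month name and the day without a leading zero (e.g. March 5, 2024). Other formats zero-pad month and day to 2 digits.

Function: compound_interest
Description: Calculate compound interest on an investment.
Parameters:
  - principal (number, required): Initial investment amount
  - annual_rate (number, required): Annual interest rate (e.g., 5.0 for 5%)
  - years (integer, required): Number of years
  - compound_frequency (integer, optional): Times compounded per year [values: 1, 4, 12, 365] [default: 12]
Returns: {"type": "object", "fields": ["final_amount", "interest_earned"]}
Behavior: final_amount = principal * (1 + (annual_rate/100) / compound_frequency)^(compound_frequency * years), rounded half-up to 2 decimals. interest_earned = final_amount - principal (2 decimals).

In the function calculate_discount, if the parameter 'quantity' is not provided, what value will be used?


The calculate_discount spec declares:
  - quantity (integer, optional): Number of items [default: 1]
Default:
1


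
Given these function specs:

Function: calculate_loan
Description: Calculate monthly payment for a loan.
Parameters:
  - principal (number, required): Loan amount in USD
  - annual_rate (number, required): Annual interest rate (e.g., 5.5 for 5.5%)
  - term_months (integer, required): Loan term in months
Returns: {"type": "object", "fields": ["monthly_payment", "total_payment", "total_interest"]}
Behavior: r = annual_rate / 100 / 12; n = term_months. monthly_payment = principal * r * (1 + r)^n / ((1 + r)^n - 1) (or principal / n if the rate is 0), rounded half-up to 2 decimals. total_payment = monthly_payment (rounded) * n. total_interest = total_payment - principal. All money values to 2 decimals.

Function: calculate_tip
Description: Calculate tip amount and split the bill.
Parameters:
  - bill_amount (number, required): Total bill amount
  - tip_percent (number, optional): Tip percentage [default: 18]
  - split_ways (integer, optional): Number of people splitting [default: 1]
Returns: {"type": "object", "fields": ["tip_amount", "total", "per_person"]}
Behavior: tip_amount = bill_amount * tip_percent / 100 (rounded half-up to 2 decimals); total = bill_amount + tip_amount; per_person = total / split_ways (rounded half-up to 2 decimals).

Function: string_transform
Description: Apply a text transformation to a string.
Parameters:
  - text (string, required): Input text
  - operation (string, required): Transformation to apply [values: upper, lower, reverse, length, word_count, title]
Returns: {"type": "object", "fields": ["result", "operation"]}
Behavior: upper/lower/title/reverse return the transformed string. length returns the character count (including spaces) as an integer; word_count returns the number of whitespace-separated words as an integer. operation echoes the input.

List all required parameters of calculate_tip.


Parameters of calculate_tip and their required/optional flag:
  bill_amount: required
  tip_percent: optional
  split_ways: optional
bill_amount


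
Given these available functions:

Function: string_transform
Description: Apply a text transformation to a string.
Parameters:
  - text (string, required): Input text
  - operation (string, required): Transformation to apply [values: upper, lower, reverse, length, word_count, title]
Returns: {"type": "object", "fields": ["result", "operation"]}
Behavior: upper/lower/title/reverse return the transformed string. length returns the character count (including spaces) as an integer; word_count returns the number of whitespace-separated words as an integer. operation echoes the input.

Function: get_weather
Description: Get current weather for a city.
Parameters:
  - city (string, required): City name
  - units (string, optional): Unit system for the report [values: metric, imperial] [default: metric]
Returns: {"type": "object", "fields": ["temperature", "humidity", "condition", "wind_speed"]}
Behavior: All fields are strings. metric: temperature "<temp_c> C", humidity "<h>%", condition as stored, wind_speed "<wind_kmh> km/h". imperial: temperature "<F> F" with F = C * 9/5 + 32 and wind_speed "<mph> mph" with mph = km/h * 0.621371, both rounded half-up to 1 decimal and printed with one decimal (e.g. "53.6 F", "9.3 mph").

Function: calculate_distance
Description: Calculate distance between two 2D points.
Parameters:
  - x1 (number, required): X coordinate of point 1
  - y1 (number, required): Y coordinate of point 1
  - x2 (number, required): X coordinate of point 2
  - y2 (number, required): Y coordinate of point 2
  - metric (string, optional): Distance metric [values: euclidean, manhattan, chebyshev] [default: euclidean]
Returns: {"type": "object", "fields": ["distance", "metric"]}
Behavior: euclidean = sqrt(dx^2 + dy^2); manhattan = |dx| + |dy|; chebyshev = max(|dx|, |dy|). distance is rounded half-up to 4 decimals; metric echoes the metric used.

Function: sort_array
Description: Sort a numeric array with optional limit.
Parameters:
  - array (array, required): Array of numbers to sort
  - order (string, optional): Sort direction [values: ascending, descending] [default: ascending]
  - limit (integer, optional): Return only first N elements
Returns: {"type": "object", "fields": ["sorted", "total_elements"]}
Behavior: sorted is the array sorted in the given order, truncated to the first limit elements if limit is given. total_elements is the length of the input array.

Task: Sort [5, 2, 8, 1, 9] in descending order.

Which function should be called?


The task needs a function whose description is: Sort a numeric array with optional limit.
sort_array


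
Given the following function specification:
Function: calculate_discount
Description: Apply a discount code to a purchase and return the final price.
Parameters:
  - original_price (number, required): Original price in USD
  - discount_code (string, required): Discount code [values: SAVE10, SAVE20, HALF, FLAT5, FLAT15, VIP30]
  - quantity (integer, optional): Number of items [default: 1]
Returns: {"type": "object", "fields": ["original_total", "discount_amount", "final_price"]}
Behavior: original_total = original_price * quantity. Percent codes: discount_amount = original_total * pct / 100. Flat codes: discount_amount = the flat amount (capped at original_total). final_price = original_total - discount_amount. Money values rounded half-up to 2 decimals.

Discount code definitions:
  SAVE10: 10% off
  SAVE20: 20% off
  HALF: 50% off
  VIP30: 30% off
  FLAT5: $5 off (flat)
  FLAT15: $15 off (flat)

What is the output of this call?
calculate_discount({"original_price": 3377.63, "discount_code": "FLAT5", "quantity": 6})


original_total = 3377.63 * 6 = 20265.78
FLAT5 = $5 flat: discount_amount = min(5.00, 20265.78) = 5.00
final_price = 20265.78 - 5.00 = 20260.78
Output:
{"original_total": 20265.78, "discount_amount": 5.0, "final_price": 20260.78}


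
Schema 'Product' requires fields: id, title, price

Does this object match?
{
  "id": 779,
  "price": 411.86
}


Checking required fields...
Missing: title
Invalid - missing required field 'title'


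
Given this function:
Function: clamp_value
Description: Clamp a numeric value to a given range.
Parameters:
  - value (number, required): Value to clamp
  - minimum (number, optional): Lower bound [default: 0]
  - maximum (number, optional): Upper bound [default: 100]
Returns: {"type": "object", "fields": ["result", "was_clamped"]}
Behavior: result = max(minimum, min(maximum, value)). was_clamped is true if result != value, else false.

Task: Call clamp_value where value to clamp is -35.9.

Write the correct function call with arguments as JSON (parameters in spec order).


Mapping each described value to its parameter name:
  'Value to clamp' -> value = -35.9
clamp_value({"value": -35.9})


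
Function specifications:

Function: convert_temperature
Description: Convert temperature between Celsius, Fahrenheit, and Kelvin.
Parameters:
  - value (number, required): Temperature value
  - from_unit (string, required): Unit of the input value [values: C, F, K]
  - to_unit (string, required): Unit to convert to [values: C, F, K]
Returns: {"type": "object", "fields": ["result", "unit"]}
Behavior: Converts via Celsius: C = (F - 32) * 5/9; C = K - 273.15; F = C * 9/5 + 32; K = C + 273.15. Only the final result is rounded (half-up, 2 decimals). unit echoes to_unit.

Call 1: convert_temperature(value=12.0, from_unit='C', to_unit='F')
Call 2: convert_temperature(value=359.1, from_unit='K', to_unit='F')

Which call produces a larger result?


Call 1:
  Input already in C: 12
  To F: 12 * 9/5 + 32 = 53.6
  Round to 2 decimals: 53.6
  -> 53.6 F
Call 2:
  To C: 359.1 - 273.15 = 85.95
  To F: 85.95 * 9/5 + 32 = 186.71
  Round to 2 decimals: 186.71
  -> 186.71 F
Call 2 (186.71 F)


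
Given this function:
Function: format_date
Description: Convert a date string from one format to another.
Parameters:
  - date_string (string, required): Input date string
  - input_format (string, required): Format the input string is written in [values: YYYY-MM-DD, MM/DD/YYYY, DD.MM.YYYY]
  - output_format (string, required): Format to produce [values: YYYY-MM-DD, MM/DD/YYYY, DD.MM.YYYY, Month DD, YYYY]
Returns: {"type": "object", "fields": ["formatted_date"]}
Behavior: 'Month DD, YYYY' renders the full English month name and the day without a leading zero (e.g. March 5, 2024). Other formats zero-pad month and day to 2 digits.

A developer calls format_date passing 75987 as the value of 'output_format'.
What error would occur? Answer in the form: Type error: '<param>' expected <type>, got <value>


Spec: 'output_format' is declared as string; 75987 is an integer.
Type error: 'output_format' expected string, got 75987


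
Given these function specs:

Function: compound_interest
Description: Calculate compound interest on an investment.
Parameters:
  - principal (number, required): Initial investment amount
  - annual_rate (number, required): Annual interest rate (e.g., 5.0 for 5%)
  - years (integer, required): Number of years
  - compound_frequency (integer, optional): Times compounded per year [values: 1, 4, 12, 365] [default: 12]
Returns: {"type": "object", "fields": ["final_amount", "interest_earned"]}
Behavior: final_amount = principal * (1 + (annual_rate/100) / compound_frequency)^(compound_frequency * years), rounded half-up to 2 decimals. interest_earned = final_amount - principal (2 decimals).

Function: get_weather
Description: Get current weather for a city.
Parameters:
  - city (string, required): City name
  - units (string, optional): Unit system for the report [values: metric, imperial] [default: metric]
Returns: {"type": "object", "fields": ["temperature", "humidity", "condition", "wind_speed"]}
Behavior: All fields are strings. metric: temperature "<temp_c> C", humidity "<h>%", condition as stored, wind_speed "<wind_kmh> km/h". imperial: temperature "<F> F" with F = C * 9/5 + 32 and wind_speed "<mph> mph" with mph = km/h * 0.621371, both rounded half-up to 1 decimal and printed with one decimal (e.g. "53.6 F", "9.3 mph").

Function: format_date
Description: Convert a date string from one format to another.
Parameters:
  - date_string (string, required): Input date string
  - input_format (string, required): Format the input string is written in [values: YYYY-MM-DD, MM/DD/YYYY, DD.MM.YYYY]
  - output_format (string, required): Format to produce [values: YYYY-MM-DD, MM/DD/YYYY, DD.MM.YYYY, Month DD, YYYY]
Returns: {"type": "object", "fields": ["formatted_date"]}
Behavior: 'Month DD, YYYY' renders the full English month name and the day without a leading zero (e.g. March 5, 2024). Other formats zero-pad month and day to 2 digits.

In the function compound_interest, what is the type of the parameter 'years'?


The compound_interest spec declares:
  - years (integer, required): Number of years
Type:
integer


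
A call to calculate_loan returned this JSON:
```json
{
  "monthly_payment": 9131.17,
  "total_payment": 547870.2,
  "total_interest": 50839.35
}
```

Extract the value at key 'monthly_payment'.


9131.17


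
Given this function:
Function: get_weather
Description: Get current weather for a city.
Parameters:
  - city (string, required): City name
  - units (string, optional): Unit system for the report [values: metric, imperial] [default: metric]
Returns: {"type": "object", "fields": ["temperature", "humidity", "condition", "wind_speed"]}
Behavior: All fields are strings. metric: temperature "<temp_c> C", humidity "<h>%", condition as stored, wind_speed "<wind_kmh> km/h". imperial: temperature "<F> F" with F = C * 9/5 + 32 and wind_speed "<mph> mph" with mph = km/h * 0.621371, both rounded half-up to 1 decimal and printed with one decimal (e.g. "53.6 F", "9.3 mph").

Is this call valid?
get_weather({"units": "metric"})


Checking required parameters...
Missing required parameter: city
Invalid - missing required parameter 'city'


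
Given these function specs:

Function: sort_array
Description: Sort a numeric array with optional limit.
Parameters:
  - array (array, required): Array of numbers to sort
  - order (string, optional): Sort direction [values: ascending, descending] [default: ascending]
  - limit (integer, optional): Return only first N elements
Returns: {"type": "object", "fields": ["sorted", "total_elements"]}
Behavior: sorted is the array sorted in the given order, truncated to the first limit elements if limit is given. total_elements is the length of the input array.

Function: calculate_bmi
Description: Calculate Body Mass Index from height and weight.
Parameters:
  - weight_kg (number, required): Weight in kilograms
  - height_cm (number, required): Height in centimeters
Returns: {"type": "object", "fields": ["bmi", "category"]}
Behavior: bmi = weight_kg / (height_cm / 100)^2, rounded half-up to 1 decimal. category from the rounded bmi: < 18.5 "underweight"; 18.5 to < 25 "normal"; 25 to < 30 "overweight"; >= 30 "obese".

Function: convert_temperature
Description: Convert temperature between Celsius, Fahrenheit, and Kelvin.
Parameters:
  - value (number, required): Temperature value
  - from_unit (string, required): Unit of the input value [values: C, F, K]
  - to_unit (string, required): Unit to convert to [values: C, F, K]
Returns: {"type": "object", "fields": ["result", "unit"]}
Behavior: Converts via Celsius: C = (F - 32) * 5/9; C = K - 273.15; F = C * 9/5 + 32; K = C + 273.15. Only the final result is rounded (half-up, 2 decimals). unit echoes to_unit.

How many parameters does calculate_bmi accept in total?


Parameters of calculate_bmi: weight_kg (required), height_cm (required)
Total:
2
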